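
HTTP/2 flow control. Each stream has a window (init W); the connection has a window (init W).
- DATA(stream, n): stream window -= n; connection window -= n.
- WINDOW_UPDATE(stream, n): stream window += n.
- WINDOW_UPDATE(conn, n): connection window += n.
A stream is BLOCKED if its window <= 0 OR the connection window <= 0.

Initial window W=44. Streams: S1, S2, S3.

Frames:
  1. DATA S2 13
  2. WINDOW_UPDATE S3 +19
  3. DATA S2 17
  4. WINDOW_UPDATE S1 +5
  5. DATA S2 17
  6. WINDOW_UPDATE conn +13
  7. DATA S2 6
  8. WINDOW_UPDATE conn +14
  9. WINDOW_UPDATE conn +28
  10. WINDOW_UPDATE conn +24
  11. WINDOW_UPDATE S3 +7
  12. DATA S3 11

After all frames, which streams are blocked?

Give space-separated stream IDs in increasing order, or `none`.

Answer: S2

Derivation:
Op 1: conn=31 S1=44 S2=31 S3=44 blocked=[]
Op 2: conn=31 S1=44 S2=31 S3=63 blocked=[]
Op 3: conn=14 S1=44 S2=14 S3=63 blocked=[]
Op 4: conn=14 S1=49 S2=14 S3=63 blocked=[]
Op 5: conn=-3 S1=49 S2=-3 S3=63 blocked=[1, 2, 3]
Op 6: conn=10 S1=49 S2=-3 S3=63 blocked=[2]
Op 7: conn=4 S1=49 S2=-9 S3=63 blocked=[2]
Op 8: conn=18 S1=49 S2=-9 S3=63 blocked=[2]
Op 9: conn=46 S1=49 S2=-9 S3=63 blocked=[2]
Op 10: conn=70 S1=49 S2=-9 S3=63 blocked=[2]
Op 11: conn=70 S1=49 S2=-9 S3=70 blocked=[2]
Op 12: conn=59 S1=49 S2=-9 S3=59 blocked=[2]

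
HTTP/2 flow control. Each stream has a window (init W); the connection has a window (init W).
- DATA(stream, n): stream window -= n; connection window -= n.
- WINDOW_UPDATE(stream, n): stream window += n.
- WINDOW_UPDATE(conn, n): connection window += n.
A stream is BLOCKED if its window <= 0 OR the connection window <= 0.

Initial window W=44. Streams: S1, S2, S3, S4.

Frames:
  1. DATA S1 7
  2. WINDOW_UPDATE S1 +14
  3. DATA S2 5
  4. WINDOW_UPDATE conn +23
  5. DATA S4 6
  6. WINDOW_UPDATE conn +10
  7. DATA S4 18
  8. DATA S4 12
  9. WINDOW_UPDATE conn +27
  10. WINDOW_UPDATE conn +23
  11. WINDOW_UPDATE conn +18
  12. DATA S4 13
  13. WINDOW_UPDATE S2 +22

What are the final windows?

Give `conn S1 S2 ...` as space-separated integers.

Answer: 84 51 61 44 -5

Derivation:
Op 1: conn=37 S1=37 S2=44 S3=44 S4=44 blocked=[]
Op 2: conn=37 S1=51 S2=44 S3=44 S4=44 blocked=[]
Op 3: conn=32 S1=51 S2=39 S3=44 S4=44 blocked=[]
Op 4: conn=55 S1=51 S2=39 S3=44 S4=44 blocked=[]
Op 5: conn=49 S1=51 S2=39 S3=44 S4=38 blocked=[]
Op 6: conn=59 S1=51 S2=39 S3=44 S4=38 blocked=[]
Op 7: conn=41 S1=51 S2=39 S3=44 S4=20 blocked=[]
Op 8: conn=29 S1=51 S2=39 S3=44 S4=8 blocked=[]
Op 9: conn=56 S1=51 S2=39 S3=44 S4=8 blocked=[]
Op 10: conn=79 S1=51 S2=39 S3=44 S4=8 blocked=[]
Op 11: conn=97 S1=51 S2=39 S3=44 S4=8 blocked=[]
Op 12: conn=84 S1=51 S2=39 S3=44 S4=-5 blocked=[4]
Op 13: conn=84 S1=51 S2=61 S3=44 S4=-5 blocked=[4]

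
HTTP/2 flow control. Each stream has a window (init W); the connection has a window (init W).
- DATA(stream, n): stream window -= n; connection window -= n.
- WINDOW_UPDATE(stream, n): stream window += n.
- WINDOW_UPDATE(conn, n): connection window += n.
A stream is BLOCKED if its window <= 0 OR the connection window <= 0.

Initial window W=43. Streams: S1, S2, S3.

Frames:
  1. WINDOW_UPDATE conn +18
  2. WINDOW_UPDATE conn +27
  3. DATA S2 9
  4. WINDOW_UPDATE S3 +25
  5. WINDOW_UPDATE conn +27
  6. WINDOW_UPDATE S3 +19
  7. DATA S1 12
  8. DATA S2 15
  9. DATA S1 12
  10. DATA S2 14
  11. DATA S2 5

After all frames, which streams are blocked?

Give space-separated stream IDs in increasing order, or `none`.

Answer: S2

Derivation:
Op 1: conn=61 S1=43 S2=43 S3=43 blocked=[]
Op 2: conn=88 S1=43 S2=43 S3=43 blocked=[]
Op 3: conn=79 S1=43 S2=34 S3=43 blocked=[]
Op 4: conn=79 S1=43 S2=34 S3=68 blocked=[]
Op 5: conn=106 S1=43 S2=34 S3=68 blocked=[]
Op 6: conn=106 S1=43 S2=34 S3=87 blocked=[]
Op 7: conn=94 S1=31 S2=34 S3=87 blocked=[]
Op 8: conn=79 S1=31 S2=19 S3=87 blocked=[]
Op 9: conn=67 S1=19 S2=19 S3=87 blocked=[]
Op 10: conn=53 S1=19 S2=5 S3=87 blocked=[]
Op 11: conn=48 S1=19 S2=0 S3=87 blocked=[2]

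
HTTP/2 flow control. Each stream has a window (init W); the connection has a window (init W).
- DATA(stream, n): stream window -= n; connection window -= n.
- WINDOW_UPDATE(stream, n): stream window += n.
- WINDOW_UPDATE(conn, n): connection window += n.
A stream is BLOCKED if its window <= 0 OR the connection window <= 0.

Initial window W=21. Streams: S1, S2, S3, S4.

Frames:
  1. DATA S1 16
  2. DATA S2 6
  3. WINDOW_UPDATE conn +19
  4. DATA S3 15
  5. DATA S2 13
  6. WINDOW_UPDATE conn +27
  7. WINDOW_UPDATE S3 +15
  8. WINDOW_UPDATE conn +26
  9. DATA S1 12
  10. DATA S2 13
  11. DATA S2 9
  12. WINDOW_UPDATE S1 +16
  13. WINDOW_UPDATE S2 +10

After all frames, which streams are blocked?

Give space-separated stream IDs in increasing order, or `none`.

Answer: S2

Derivation:
Op 1: conn=5 S1=5 S2=21 S3=21 S4=21 blocked=[]
Op 2: conn=-1 S1=5 S2=15 S3=21 S4=21 blocked=[1, 2, 3, 4]
Op 3: conn=18 S1=5 S2=15 S3=21 S4=21 blocked=[]
Op 4: conn=3 S1=5 S2=15 S3=6 S4=21 blocked=[]
Op 5: conn=-10 S1=5 S2=2 S3=6 S4=21 blocked=[1, 2, 3, 4]
Op 6: conn=17 S1=5 S2=2 S3=6 S4=21 blocked=[]
Op 7: conn=17 S1=5 S2=2 S3=21 S4=21 blocked=[]
Op 8: conn=43 S1=5 S2=2 S3=21 S4=21 blocked=[]
Op 9: conn=31 S1=-7 S2=2 S3=21 S4=21 blocked=[1]
Op 10: conn=18 S1=-7 S2=-11 S3=21 S4=21 blocked=[1, 2]
Op 11: conn=9 S1=-7 S2=-20 S3=21 S4=21 blocked=[1, 2]
Op 12: conn=9 S1=9 S2=-20 S3=21 S4=21 blocked=[2]
Op 13: conn=9 S1=9 S2=-10 S3=21 S4=21 blocked=[2]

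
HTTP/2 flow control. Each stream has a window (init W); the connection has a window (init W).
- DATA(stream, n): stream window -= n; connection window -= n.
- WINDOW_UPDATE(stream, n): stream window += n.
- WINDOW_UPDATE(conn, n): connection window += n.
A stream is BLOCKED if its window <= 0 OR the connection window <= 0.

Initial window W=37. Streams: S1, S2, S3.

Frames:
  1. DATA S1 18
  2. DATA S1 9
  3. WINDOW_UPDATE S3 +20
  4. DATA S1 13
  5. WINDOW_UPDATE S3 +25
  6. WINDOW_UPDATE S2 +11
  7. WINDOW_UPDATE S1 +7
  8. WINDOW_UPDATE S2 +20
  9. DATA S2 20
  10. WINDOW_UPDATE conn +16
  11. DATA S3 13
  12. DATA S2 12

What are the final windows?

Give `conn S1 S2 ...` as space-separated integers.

Answer: -32 4 36 69

Derivation:
Op 1: conn=19 S1=19 S2=37 S3=37 blocked=[]
Op 2: conn=10 S1=10 S2=37 S3=37 blocked=[]
Op 3: conn=10 S1=10 S2=37 S3=57 blocked=[]
Op 4: conn=-3 S1=-3 S2=37 S3=57 blocked=[1, 2, 3]
Op 5: conn=-3 S1=-3 S2=37 S3=82 blocked=[1, 2, 3]
Op 6: conn=-3 S1=-3 S2=48 S3=82 blocked=[1, 2, 3]
Op 7: conn=-3 S1=4 S2=48 S3=82 blocked=[1, 2, 3]
Op 8: conn=-3 S1=4 S2=68 S3=82 blocked=[1, 2, 3]
Op 9: conn=-23 S1=4 S2=48 S3=82 blocked=[1, 2, 3]
Op 10: conn=-7 S1=4 S2=48 S3=82 blocked=[1, 2, 3]
Op 11: conn=-20 S1=4 S2=48 S3=69 blocked=[1, 2, 3]
Op 12: conn=-32 S1=4 S2=36 S3=69 blocked=[1, 2, 3]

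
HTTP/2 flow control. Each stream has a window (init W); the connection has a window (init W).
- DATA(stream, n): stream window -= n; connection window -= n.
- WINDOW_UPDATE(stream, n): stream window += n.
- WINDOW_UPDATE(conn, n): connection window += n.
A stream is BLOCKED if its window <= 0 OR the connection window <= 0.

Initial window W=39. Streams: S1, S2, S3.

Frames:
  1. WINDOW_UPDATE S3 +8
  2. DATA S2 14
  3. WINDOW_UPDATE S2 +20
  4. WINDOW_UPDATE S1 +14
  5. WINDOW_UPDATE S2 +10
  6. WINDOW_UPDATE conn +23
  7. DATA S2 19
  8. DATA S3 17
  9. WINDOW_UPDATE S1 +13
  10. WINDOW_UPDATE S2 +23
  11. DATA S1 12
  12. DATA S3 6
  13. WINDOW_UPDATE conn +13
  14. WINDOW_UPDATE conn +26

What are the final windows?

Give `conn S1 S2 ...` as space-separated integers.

Op 1: conn=39 S1=39 S2=39 S3=47 blocked=[]
Op 2: conn=25 S1=39 S2=25 S3=47 blocked=[]
Op 3: conn=25 S1=39 S2=45 S3=47 blocked=[]
Op 4: conn=25 S1=53 S2=45 S3=47 blocked=[]
Op 5: conn=25 S1=53 S2=55 S3=47 blocked=[]
Op 6: conn=48 S1=53 S2=55 S3=47 blocked=[]
Op 7: conn=29 S1=53 S2=36 S3=47 blocked=[]
Op 8: conn=12 S1=53 S2=36 S3=30 blocked=[]
Op 9: conn=12 S1=66 S2=36 S3=30 blocked=[]
Op 10: conn=12 S1=66 S2=59 S3=30 blocked=[]
Op 11: conn=0 S1=54 S2=59 S3=30 blocked=[1, 2, 3]
Op 12: conn=-6 S1=54 S2=59 S3=24 blocked=[1, 2, 3]
Op 13: conn=7 S1=54 S2=59 S3=24 blocked=[]
Op 14: conn=33 S1=54 S2=59 S3=24 blocked=[]

Answer: 33 54 59 24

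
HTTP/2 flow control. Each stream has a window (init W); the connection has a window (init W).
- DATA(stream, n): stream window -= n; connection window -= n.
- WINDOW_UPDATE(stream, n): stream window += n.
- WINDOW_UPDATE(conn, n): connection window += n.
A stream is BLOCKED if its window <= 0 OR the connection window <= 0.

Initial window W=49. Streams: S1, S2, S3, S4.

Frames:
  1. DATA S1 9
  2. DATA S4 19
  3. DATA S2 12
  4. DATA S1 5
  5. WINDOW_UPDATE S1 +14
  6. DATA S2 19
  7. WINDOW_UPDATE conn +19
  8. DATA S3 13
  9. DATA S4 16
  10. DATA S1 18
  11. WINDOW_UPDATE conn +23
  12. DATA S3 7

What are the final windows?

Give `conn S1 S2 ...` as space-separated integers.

Answer: -27 31 18 29 14

Derivation:
Op 1: conn=40 S1=40 S2=49 S3=49 S4=49 blocked=[]
Op 2: conn=21 S1=40 S2=49 S3=49 S4=30 blocked=[]
Op 3: conn=9 S1=40 S2=37 S3=49 S4=30 blocked=[]
Op 4: conn=4 S1=35 S2=37 S3=49 S4=30 blocked=[]
Op 5: conn=4 S1=49 S2=37 S3=49 S4=30 blocked=[]
Op 6: conn=-15 S1=49 S2=18 S3=49 S4=30 blocked=[1, 2, 3, 4]
Op 7: conn=4 S1=49 S2=18 S3=49 S4=30 blocked=[]
Op 8: conn=-9 S1=49 S2=18 S3=36 S4=30 blocked=[1, 2, 3, 4]
Op 9: conn=-25 S1=49 S2=18 S3=36 S4=14 blocked=[1, 2, 3, 4]
Op 10: conn=-43 S1=31 S2=18 S3=36 S4=14 blocked=[1, 2, 3, 4]
Op 11: conn=-20 S1=31 S2=18 S3=36 S4=14 blocked=[1, 2, 3, 4]
Op 12: conn=-27 S1=31 S2=18 S3=29 S4=14 blocked=[1, 2, 3, 4]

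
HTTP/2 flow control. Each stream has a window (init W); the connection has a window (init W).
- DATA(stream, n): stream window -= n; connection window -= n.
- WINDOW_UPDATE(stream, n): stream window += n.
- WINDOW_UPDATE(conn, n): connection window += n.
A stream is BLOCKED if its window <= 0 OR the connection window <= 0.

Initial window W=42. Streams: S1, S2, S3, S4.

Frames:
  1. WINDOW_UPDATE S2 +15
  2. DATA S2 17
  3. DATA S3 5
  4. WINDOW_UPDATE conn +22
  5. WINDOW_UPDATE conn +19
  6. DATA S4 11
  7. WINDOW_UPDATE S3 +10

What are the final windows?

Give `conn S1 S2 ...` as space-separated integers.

Answer: 50 42 40 47 31

Derivation:
Op 1: conn=42 S1=42 S2=57 S3=42 S4=42 blocked=[]
Op 2: conn=25 S1=42 S2=40 S3=42 S4=42 blocked=[]
Op 3: conn=20 S1=42 S2=40 S3=37 S4=42 blocked=[]
Op 4: conn=42 S1=42 S2=40 S3=37 S4=42 blocked=[]
Op 5: conn=61 S1=42 S2=40 S3=37 S4=42 blocked=[]
Op 6: conn=50 S1=42 S2=40 S3=37 S4=31 blocked=[]
Op 7: conn=50 S1=42 S2=40 S3=47 S4=31 blocked=[]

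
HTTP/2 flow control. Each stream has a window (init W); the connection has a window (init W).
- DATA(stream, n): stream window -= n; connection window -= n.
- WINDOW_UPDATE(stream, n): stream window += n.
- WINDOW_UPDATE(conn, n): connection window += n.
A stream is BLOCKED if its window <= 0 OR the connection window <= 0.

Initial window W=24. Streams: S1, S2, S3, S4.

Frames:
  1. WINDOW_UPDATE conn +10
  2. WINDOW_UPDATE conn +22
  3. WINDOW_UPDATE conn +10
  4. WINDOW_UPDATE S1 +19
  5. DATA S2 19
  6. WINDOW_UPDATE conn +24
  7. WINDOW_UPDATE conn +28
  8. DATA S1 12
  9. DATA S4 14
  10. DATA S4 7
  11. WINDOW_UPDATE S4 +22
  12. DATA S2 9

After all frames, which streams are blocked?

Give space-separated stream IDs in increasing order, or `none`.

Op 1: conn=34 S1=24 S2=24 S3=24 S4=24 blocked=[]
Op 2: conn=56 S1=24 S2=24 S3=24 S4=24 blocked=[]
Op 3: conn=66 S1=24 S2=24 S3=24 S4=24 blocked=[]
Op 4: conn=66 S1=43 S2=24 S3=24 S4=24 blocked=[]
Op 5: conn=47 S1=43 S2=5 S3=24 S4=24 blocked=[]
Op 6: conn=71 S1=43 S2=5 S3=24 S4=24 blocked=[]
Op 7: conn=99 S1=43 S2=5 S3=24 S4=24 blocked=[]
Op 8: conn=87 S1=31 S2=5 S3=24 S4=24 blocked=[]
Op 9: conn=73 S1=31 S2=5 S3=24 S4=10 blocked=[]
Op 10: conn=66 S1=31 S2=5 S3=24 S4=3 blocked=[]
Op 11: conn=66 S1=31 S2=5 S3=24 S4=25 blocked=[]
Op 12: conn=57 S1=31 S2=-4 S3=24 S4=25 blocked=[2]

Answer: S2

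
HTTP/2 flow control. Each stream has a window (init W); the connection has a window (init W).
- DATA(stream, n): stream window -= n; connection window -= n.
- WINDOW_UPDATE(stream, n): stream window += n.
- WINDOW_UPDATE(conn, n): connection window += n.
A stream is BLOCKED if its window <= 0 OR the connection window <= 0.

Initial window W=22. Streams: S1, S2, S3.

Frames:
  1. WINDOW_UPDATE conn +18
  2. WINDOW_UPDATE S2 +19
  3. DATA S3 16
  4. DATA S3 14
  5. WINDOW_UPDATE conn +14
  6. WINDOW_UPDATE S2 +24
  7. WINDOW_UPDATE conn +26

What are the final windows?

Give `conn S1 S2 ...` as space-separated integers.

Op 1: conn=40 S1=22 S2=22 S3=22 blocked=[]
Op 2: conn=40 S1=22 S2=41 S3=22 blocked=[]
Op 3: conn=24 S1=22 S2=41 S3=6 blocked=[]
Op 4: conn=10 S1=22 S2=41 S3=-8 blocked=[3]
Op 5: conn=24 S1=22 S2=41 S3=-8 blocked=[3]
Op 6: conn=24 S1=22 S2=65 S3=-8 blocked=[3]
Op 7: conn=50 S1=22 S2=65 S3=-8 blocked=[3]

Answer: 50 22 65 -8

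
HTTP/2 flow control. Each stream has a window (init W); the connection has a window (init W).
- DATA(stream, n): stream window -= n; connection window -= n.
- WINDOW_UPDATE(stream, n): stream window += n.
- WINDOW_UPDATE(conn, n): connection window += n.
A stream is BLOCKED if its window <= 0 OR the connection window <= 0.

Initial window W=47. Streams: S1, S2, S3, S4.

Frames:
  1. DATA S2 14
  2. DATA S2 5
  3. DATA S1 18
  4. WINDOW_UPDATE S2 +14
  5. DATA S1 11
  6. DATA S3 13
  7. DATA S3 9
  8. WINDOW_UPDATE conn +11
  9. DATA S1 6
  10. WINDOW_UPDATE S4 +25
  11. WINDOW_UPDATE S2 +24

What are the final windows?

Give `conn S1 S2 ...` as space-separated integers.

Op 1: conn=33 S1=47 S2=33 S3=47 S4=47 blocked=[]
Op 2: conn=28 S1=47 S2=28 S3=47 S4=47 blocked=[]
Op 3: conn=10 S1=29 S2=28 S3=47 S4=47 blocked=[]
Op 4: conn=10 S1=29 S2=42 S3=47 S4=47 blocked=[]
Op 5: conn=-1 S1=18 S2=42 S3=47 S4=47 blocked=[1, 2, 3, 4]
Op 6: conn=-14 S1=18 S2=42 S3=34 S4=47 blocked=[1, 2, 3, 4]
Op 7: conn=-23 S1=18 S2=42 S3=25 S4=47 blocked=[1, 2, 3, 4]
Op 8: conn=-12 S1=18 S2=42 S3=25 S4=47 blocked=[1, 2, 3, 4]
Op 9: conn=-18 S1=12 S2=42 S3=25 S4=47 blocked=[1, 2, 3, 4]
Op 10: conn=-18 S1=12 S2=42 S3=25 S4=72 blocked=[1, 2, 3, 4]
Op 11: conn=-18 S1=12 S2=66 S3=25 S4=72 blocked=[1, 2, 3, 4]

Answer: -18 12 66 25 72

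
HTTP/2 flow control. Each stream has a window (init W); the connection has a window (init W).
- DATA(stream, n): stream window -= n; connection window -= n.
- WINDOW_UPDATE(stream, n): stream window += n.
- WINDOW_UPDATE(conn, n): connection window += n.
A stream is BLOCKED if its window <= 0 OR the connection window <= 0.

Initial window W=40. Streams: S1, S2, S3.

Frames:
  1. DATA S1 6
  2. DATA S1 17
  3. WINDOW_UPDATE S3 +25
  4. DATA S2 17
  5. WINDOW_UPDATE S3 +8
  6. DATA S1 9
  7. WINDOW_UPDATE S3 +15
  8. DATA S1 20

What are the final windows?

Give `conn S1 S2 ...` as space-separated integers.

Op 1: conn=34 S1=34 S2=40 S3=40 blocked=[]
Op 2: conn=17 S1=17 S2=40 S3=40 blocked=[]
Op 3: conn=17 S1=17 S2=40 S3=65 blocked=[]
Op 4: conn=0 S1=17 S2=23 S3=65 blocked=[1, 2, 3]
Op 5: conn=0 S1=17 S2=23 S3=73 blocked=[1, 2, 3]
Op 6: conn=-9 S1=8 S2=23 S3=73 blocked=[1, 2, 3]
Op 7: conn=-9 S1=8 S2=23 S3=88 blocked=[1, 2, 3]
Op 8: conn=-29 S1=-12 S2=23 S3=88 blocked=[1, 2, 3]

Answer: -29 -12 23 88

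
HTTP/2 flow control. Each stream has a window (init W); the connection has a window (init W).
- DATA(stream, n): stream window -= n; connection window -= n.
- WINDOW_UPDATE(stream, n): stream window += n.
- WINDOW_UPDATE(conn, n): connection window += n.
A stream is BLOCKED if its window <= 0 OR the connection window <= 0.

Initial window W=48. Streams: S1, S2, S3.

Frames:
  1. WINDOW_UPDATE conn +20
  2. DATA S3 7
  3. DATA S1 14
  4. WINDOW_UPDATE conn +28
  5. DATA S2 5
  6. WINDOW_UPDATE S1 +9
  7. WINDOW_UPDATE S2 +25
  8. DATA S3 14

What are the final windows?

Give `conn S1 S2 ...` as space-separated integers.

Op 1: conn=68 S1=48 S2=48 S3=48 blocked=[]
Op 2: conn=61 S1=48 S2=48 S3=41 blocked=[]
Op 3: conn=47 S1=34 S2=48 S3=41 blocked=[]
Op 4: conn=75 S1=34 S2=48 S3=41 blocked=[]
Op 5: conn=70 S1=34 S2=43 S3=41 blocked=[]
Op 6: conn=70 S1=43 S2=43 S3=41 blocked=[]
Op 7: conn=70 S1=43 S2=68 S3=41 blocked=[]
Op 8: conn=56 S1=43 S2=68 S3=27 blocked=[]

Answer: 56 43 68 27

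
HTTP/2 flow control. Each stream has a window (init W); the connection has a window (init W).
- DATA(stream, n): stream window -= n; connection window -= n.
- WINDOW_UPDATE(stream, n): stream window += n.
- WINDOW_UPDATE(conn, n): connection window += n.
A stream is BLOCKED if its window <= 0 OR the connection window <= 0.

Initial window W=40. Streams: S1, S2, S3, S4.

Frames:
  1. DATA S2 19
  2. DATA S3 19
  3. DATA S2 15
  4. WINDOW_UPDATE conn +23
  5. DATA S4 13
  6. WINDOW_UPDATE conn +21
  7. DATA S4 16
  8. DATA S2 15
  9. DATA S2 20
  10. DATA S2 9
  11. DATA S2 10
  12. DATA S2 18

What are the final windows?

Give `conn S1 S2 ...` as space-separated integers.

Op 1: conn=21 S1=40 S2=21 S3=40 S4=40 blocked=[]
Op 2: conn=2 S1=40 S2=21 S3=21 S4=40 blocked=[]
Op 3: conn=-13 S1=40 S2=6 S3=21 S4=40 blocked=[1, 2, 3, 4]
Op 4: conn=10 S1=40 S2=6 S3=21 S4=40 blocked=[]
Op 5: conn=-3 S1=40 S2=6 S3=21 S4=27 blocked=[1, 2, 3, 4]
Op 6: conn=18 S1=40 S2=6 S3=21 S4=27 blocked=[]
Op 7: conn=2 S1=40 S2=6 S3=21 S4=11 blocked=[]
Op 8: conn=-13 S1=40 S2=-9 S3=21 S4=11 blocked=[1, 2, 3, 4]
Op 9: conn=-33 S1=40 S2=-29 S3=21 S4=11 blocked=[1, 2, 3, 4]
Op 10: conn=-42 S1=40 S2=-38 S3=21 S4=11 blocked=[1, 2, 3, 4]
Op 11: conn=-52 S1=40 S2=-48 S3=21 S4=11 blocked=[1, 2, 3, 4]
Op 12: conn=-70 S1=40 S2=-66 S3=21 S4=11 blocked=[1, 2, 3, 4]

Answer: -70 40 -66 21 11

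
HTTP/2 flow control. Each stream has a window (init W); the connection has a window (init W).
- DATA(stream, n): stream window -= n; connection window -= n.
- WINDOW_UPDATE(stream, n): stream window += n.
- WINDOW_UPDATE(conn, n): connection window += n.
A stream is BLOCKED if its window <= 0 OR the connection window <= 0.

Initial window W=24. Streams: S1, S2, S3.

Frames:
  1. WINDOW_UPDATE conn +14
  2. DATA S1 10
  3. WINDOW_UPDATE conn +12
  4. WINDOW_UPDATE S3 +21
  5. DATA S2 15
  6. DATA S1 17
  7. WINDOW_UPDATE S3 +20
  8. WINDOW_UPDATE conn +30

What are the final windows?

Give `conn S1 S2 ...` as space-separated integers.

Answer: 38 -3 9 65

Derivation:
Op 1: conn=38 S1=24 S2=24 S3=24 blocked=[]
Op 2: conn=28 S1=14 S2=24 S3=24 blocked=[]
Op 3: conn=40 S1=14 S2=24 S3=24 blocked=[]
Op 4: conn=40 S1=14 S2=24 S3=45 blocked=[]
Op 5: conn=25 S1=14 S2=9 S3=45 blocked=[]
Op 6: conn=8 S1=-3 S2=9 S3=45 blocked=[1]
Op 7: conn=8 S1=-3 S2=9 S3=65 blocked=[1]
Op 8: conn=38 S1=-3 S2=9 S3=65 blocked=[1]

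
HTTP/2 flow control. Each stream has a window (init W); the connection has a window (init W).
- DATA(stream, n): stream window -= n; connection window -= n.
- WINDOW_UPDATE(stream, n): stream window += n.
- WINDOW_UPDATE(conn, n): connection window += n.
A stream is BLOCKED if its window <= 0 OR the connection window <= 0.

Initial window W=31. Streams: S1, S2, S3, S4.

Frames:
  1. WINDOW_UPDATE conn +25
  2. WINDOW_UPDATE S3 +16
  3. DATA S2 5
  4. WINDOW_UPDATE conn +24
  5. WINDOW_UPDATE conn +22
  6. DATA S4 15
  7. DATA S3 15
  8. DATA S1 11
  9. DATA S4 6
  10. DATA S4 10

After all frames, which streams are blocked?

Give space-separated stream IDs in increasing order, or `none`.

Op 1: conn=56 S1=31 S2=31 S3=31 S4=31 blocked=[]
Op 2: conn=56 S1=31 S2=31 S3=47 S4=31 blocked=[]
Op 3: conn=51 S1=31 S2=26 S3=47 S4=31 blocked=[]
Op 4: conn=75 S1=31 S2=26 S3=47 S4=31 blocked=[]
Op 5: conn=97 S1=31 S2=26 S3=47 S4=31 blocked=[]
Op 6: conn=82 S1=31 S2=26 S3=47 S4=16 blocked=[]
Op 7: conn=67 S1=31 S2=26 S3=32 S4=16 blocked=[]
Op 8: conn=56 S1=20 S2=26 S3=32 S4=16 blocked=[]
Op 9: conn=50 S1=20 S2=26 S3=32 S4=10 blocked=[]
Op 10: conn=40 S1=20 S2=26 S3=32 S4=0 blocked=[4]

Answer: S4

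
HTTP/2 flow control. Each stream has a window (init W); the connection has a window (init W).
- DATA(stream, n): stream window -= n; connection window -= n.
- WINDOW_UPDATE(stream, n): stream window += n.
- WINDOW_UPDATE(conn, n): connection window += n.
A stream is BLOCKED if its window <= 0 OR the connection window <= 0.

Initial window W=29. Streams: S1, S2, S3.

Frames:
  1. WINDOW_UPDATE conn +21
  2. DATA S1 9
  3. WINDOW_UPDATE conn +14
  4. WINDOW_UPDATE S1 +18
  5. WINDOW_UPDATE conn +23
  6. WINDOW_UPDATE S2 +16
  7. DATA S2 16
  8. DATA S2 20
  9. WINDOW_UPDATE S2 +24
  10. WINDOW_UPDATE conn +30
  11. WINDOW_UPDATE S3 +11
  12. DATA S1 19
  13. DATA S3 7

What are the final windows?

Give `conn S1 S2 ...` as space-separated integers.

Answer: 46 19 33 33

Derivation:
Op 1: conn=50 S1=29 S2=29 S3=29 blocked=[]
Op 2: conn=41 S1=20 S2=29 S3=29 blocked=[]
Op 3: conn=55 S1=20 S2=29 S3=29 blocked=[]
Op 4: conn=55 S1=38 S2=29 S3=29 blocked=[]
Op 5: conn=78 S1=38 S2=29 S3=29 blocked=[]
Op 6: conn=78 S1=38 S2=45 S3=29 blocked=[]
Op 7: conn=62 S1=38 S2=29 S3=29 blocked=[]
Op 8: conn=42 S1=38 S2=9 S3=29 blocked=[]
Op 9: conn=42 S1=38 S2=33 S3=29 blocked=[]
Op 10: conn=72 S1=38 S2=33 S3=29 blocked=[]
Op 11: conn=72 S1=38 S2=33 S3=40 blocked=[]
Op 12: conn=53 S1=19 S2=33 S3=40 blocked=[]
Op 13: conn=46 S1=19 S2=33 S3=33 blocked=[]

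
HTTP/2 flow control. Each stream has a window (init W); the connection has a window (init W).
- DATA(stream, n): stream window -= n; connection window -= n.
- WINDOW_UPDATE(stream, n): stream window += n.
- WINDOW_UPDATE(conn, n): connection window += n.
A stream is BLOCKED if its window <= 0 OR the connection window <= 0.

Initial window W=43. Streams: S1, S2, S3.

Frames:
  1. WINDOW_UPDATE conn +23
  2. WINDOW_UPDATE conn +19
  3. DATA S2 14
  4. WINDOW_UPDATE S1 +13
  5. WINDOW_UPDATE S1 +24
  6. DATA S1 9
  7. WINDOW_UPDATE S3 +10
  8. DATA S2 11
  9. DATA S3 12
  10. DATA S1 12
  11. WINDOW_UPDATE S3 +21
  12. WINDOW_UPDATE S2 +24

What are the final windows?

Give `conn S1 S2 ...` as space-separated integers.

Answer: 27 59 42 62

Derivation:
Op 1: conn=66 S1=43 S2=43 S3=43 blocked=[]
Op 2: conn=85 S1=43 S2=43 S3=43 blocked=[]
Op 3: conn=71 S1=43 S2=29 S3=43 blocked=[]
Op 4: conn=71 S1=56 S2=29 S3=43 blocked=[]
Op 5: conn=71 S1=80 S2=29 S3=43 blocked=[]
Op 6: conn=62 S1=71 S2=29 S3=43 blocked=[]
Op 7: conn=62 S1=71 S2=29 S3=53 blocked=[]
Op 8: conn=51 S1=71 S2=18 S3=53 blocked=[]
Op 9: conn=39 S1=71 S2=18 S3=41 blocked=[]
Op 10: conn=27 S1=59 S2=18 S3=41 blocked=[]
Op 11: conn=27 S1=59 S2=18 S3=62 blocked=[]
Op 12: conn=27 S1=59 S2=42 S3=62 blocked=[]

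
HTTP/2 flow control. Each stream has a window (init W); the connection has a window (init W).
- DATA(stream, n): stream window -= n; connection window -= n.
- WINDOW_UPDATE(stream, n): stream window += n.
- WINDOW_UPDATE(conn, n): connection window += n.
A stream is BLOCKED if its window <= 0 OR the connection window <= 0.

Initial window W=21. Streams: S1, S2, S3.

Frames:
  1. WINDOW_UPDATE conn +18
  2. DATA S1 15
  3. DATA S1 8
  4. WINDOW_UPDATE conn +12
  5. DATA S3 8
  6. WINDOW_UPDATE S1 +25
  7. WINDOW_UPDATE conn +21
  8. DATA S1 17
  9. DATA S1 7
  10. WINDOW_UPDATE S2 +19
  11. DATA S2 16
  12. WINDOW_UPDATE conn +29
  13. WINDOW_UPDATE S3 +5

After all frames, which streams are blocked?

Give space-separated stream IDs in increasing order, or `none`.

Op 1: conn=39 S1=21 S2=21 S3=21 blocked=[]
Op 2: conn=24 S1=6 S2=21 S3=21 blocked=[]
Op 3: conn=16 S1=-2 S2=21 S3=21 blocked=[1]
Op 4: conn=28 S1=-2 S2=21 S3=21 blocked=[1]
Op 5: conn=20 S1=-2 S2=21 S3=13 blocked=[1]
Op 6: conn=20 S1=23 S2=21 S3=13 blocked=[]
Op 7: conn=41 S1=23 S2=21 S3=13 blocked=[]
Op 8: conn=24 S1=6 S2=21 S3=13 blocked=[]
Op 9: conn=17 S1=-1 S2=21 S3=13 blocked=[1]
Op 10: conn=17 S1=-1 S2=40 S3=13 blocked=[1]
Op 11: conn=1 S1=-1 S2=24 S3=13 blocked=[1]
Op 12: conn=30 S1=-1 S2=24 S3=13 blocked=[1]
Op 13: conn=30 S1=-1 S2=24 S3=18 blocked=[1]

Answer: S1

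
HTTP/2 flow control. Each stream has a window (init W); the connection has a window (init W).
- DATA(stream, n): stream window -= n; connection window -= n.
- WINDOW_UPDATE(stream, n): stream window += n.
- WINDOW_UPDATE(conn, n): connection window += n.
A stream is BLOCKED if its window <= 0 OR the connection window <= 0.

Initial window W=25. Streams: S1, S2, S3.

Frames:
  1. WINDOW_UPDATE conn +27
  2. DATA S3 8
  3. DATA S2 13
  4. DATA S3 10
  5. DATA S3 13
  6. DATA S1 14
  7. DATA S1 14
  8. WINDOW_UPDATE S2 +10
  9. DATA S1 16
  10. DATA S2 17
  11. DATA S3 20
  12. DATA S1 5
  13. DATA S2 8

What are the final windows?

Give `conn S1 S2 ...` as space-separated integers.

Op 1: conn=52 S1=25 S2=25 S3=25 blocked=[]
Op 2: conn=44 S1=25 S2=25 S3=17 blocked=[]
Op 3: conn=31 S1=25 S2=12 S3=17 blocked=[]
Op 4: conn=21 S1=25 S2=12 S3=7 blocked=[]
Op 5: conn=8 S1=25 S2=12 S3=-6 blocked=[3]
Op 6: conn=-6 S1=11 S2=12 S3=-6 blocked=[1, 2, 3]
Op 7: conn=-20 S1=-3 S2=12 S3=-6 blocked=[1, 2, 3]
Op 8: conn=-20 S1=-3 S2=22 S3=-6 blocked=[1, 2, 3]
Op 9: conn=-36 S1=-19 S2=22 S3=-6 blocked=[1, 2, 3]
Op 10: conn=-53 S1=-19 S2=5 S3=-6 blocked=[1, 2, 3]
Op 11: conn=-73 S1=-19 S2=5 S3=-26 blocked=[1, 2, 3]
Op 12: conn=-78 S1=-24 S2=5 S3=-26 blocked=[1, 2, 3]
Op 13: conn=-86 S1=-24 S2=-3 S3=-26 blocked=[1, 2, 3]

Answer: -86 -24 -3 -26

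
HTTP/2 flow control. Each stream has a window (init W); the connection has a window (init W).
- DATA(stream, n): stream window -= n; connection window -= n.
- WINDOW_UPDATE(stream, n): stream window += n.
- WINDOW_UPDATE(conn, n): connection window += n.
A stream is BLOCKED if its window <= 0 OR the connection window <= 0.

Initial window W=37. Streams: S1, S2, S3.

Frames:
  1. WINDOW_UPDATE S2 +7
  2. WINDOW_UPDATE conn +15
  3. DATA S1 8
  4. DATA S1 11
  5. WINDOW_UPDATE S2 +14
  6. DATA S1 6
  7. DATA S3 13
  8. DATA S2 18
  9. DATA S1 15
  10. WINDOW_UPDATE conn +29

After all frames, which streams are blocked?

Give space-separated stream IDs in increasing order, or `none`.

Answer: S1

Derivation:
Op 1: conn=37 S1=37 S2=44 S3=37 blocked=[]
Op 2: conn=52 S1=37 S2=44 S3=37 blocked=[]
Op 3: conn=44 S1=29 S2=44 S3=37 blocked=[]
Op 4: conn=33 S1=18 S2=44 S3=37 blocked=[]
Op 5: conn=33 S1=18 S2=58 S3=37 blocked=[]
Op 6: conn=27 S1=12 S2=58 S3=37 blocked=[]
Op 7: conn=14 S1=12 S2=58 S3=24 blocked=[]
Op 8: conn=-4 S1=12 S2=40 S3=24 blocked=[1, 2, 3]
Op 9: conn=-19 S1=-3 S2=40 S3=24 blocked=[1, 2, 3]
Op 10: conn=10 S1=-3 S2=40 S3=24 blocked=[1]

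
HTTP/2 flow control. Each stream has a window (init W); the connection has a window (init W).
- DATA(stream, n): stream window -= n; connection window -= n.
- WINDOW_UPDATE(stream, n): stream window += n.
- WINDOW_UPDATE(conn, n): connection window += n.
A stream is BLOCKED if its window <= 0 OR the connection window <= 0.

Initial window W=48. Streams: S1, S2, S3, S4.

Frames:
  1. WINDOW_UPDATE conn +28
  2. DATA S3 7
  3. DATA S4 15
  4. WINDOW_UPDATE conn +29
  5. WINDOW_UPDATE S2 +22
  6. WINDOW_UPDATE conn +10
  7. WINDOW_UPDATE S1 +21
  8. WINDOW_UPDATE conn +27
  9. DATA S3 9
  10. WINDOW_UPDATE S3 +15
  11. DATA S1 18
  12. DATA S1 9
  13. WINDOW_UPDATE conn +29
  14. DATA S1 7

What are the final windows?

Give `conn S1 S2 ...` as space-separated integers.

Answer: 106 35 70 47 33

Derivation:
Op 1: conn=76 S1=48 S2=48 S3=48 S4=48 blocked=[]
Op 2: conn=69 S1=48 S2=48 S3=41 S4=48 blocked=[]
Op 3: conn=54 S1=48 S2=48 S3=41 S4=33 blocked=[]
Op 4: conn=83 S1=48 S2=48 S3=41 S4=33 blocked=[]
Op 5: conn=83 S1=48 S2=70 S3=41 S4=33 blocked=[]
Op 6: conn=93 S1=48 S2=70 S3=41 S4=33 blocked=[]
Op 7: conn=93 S1=69 S2=70 S3=41 S4=33 blocked=[]
Op 8: conn=120 S1=69 S2=70 S3=41 S4=33 blocked=[]
Op 9: conn=111 S1=69 S2=70 S3=32 S4=33 blocked=[]
Op 10: conn=111 S1=69 S2=70 S3=47 S4=33 blocked=[]
Op 11: conn=93 S1=51 S2=70 S3=47 S4=33 blocked=[]
Op 12: conn=84 S1=42 S2=70 S3=47 S4=33 blocked=[]
Op 13: conn=113 S1=42 S2=70 S3=47 S4=33 blocked=[]
Op 14: conn=106 S1=35 S2=70 S3=47 S4=33 blocked=[]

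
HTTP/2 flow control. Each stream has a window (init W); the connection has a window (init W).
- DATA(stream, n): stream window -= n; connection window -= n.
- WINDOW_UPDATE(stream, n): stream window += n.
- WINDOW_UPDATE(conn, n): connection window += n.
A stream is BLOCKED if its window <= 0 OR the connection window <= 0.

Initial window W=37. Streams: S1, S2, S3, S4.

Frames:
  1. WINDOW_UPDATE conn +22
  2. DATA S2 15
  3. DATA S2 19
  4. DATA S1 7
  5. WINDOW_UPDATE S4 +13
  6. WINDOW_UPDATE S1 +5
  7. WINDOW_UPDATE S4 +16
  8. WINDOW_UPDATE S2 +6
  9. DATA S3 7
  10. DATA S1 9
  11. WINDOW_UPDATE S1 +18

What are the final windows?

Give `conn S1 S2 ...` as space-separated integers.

Op 1: conn=59 S1=37 S2=37 S3=37 S4=37 blocked=[]
Op 2: conn=44 S1=37 S2=22 S3=37 S4=37 blocked=[]
Op 3: conn=25 S1=37 S2=3 S3=37 S4=37 blocked=[]
Op 4: conn=18 S1=30 S2=3 S3=37 S4=37 blocked=[]
Op 5: conn=18 S1=30 S2=3 S3=37 S4=50 blocked=[]
Op 6: conn=18 S1=35 S2=3 S3=37 S4=50 blocked=[]
Op 7: conn=18 S1=35 S2=3 S3=37 S4=66 blocked=[]
Op 8: conn=18 S1=35 S2=9 S3=37 S4=66 blocked=[]
Op 9: conn=11 S1=35 S2=9 S3=30 S4=66 blocked=[]
Op 10: conn=2 S1=26 S2=9 S3=30 S4=66 blocked=[]
Op 11: conn=2 S1=44 S2=9 S3=30 S4=66 blocked=[]

Answer: 2 44 9 30 66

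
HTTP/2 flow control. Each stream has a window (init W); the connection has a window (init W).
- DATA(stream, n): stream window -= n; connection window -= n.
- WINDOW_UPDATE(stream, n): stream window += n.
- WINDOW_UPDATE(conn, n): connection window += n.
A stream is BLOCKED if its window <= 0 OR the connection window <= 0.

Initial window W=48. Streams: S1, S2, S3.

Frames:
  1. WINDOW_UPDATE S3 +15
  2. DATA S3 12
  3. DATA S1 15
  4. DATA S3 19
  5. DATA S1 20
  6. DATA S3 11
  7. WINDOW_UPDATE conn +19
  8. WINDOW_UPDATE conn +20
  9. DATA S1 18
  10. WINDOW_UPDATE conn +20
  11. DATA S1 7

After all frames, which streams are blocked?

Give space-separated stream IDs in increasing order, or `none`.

Answer: S1

Derivation:
Op 1: conn=48 S1=48 S2=48 S3=63 blocked=[]
Op 2: conn=36 S1=48 S2=48 S3=51 blocked=[]
Op 3: conn=21 S1=33 S2=48 S3=51 blocked=[]
Op 4: conn=2 S1=33 S2=48 S3=32 blocked=[]
Op 5: conn=-18 S1=13 S2=48 S3=32 blocked=[1, 2, 3]
Op 6: conn=-29 S1=13 S2=48 S3=21 blocked=[1, 2, 3]
Op 7: conn=-10 S1=13 S2=48 S3=21 blocked=[1, 2, 3]
Op 8: conn=10 S1=13 S2=48 S3=21 blocked=[]
Op 9: conn=-8 S1=-5 S2=48 S3=21 blocked=[1, 2, 3]
Op 10: conn=12 S1=-5 S2=48 S3=21 blocked=[1]
Op 11: conn=5 S1=-12 S2=48 S3=21 blocked=[1]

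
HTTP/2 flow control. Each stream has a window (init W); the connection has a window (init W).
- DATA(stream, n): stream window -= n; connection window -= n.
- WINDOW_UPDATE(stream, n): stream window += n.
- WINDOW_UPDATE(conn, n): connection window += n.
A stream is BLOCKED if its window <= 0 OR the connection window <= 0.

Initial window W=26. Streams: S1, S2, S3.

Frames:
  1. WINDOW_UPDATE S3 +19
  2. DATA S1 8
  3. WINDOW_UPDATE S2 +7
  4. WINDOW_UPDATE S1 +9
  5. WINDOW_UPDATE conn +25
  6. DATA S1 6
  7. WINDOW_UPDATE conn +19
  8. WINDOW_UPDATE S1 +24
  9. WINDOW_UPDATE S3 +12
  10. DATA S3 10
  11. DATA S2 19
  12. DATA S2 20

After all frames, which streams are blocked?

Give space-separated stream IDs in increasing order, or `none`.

Answer: S2

Derivation:
Op 1: conn=26 S1=26 S2=26 S3=45 blocked=[]
Op 2: conn=18 S1=18 S2=26 S3=45 blocked=[]
Op 3: conn=18 S1=18 S2=33 S3=45 blocked=[]
Op 4: conn=18 S1=27 S2=33 S3=45 blocked=[]
Op 5: conn=43 S1=27 S2=33 S3=45 blocked=[]
Op 6: conn=37 S1=21 S2=33 S3=45 blocked=[]
Op 7: conn=56 S1=21 S2=33 S3=45 blocked=[]
Op 8: conn=56 S1=45 S2=33 S3=45 blocked=[]
Op 9: conn=56 S1=45 S2=33 S3=57 blocked=[]
Op 10: conn=46 S1=45 S2=33 S3=47 blocked=[]
Op 11: conn=27 S1=45 S2=14 S3=47 blocked=[]
Op 12: conn=7 S1=45 S2=-6 S3=47 blocked=[2]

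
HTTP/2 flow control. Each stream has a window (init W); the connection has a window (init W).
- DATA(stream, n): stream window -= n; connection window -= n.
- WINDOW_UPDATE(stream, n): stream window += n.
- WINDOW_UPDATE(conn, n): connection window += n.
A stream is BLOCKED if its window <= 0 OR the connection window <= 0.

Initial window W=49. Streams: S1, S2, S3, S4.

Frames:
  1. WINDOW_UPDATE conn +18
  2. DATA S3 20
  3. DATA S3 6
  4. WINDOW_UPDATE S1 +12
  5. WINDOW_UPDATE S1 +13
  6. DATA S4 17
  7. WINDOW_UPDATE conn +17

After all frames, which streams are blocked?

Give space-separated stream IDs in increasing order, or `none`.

Op 1: conn=67 S1=49 S2=49 S3=49 S4=49 blocked=[]
Op 2: conn=47 S1=49 S2=49 S3=29 S4=49 blocked=[]
Op 3: conn=41 S1=49 S2=49 S3=23 S4=49 blocked=[]
Op 4: conn=41 S1=61 S2=49 S3=23 S4=49 blocked=[]
Op 5: conn=41 S1=74 S2=49 S3=23 S4=49 blocked=[]
Op 6: conn=24 S1=74 S2=49 S3=23 S4=32 blocked=[]
Op 7: conn=41 S1=74 S2=49 S3=23 S4=32 blocked=[]

Answer: none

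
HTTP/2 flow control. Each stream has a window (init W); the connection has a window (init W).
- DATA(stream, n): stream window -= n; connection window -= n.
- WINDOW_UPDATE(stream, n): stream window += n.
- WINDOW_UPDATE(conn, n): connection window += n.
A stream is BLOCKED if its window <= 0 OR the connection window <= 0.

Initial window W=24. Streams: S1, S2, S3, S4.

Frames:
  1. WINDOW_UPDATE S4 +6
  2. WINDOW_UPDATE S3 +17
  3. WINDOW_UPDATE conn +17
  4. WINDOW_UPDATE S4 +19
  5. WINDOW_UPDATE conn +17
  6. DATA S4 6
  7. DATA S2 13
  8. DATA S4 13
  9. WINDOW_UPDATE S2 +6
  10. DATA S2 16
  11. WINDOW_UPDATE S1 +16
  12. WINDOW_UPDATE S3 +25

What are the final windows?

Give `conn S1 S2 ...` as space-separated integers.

Answer: 10 40 1 66 30

Derivation:
Op 1: conn=24 S1=24 S2=24 S3=24 S4=30 blocked=[]
Op 2: conn=24 S1=24 S2=24 S3=41 S4=30 blocked=[]
Op 3: conn=41 S1=24 S2=24 S3=41 S4=30 blocked=[]
Op 4: conn=41 S1=24 S2=24 S3=41 S4=49 blocked=[]
Op 5: conn=58 S1=24 S2=24 S3=41 S4=49 blocked=[]
Op 6: conn=52 S1=24 S2=24 S3=41 S4=43 blocked=[]
Op 7: conn=39 S1=24 S2=11 S3=41 S4=43 blocked=[]
Op 8: conn=26 S1=24 S2=11 S3=41 S4=30 blocked=[]
Op 9: conn=26 S1=24 S2=17 S3=41 S4=30 blocked=[]
Op 10: conn=10 S1=24 S2=1 S3=41 S4=30 blocked=[]
Op 11: conn=10 S1=40 S2=1 S3=41 S4=30 blocked=[]
Op 12: conn=10 S1=40 S2=1 S3=66 S4=30 blocked=[]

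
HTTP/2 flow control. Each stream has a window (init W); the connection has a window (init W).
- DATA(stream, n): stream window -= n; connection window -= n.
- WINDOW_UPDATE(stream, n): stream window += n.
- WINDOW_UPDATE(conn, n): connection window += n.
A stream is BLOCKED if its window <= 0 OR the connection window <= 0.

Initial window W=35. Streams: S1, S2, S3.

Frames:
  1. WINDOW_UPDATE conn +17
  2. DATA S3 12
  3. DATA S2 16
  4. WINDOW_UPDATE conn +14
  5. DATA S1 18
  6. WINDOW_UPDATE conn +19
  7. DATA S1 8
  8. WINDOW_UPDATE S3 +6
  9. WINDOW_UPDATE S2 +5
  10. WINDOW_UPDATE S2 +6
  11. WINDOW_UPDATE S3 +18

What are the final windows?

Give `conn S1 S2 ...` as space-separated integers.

Op 1: conn=52 S1=35 S2=35 S3=35 blocked=[]
Op 2: conn=40 S1=35 S2=35 S3=23 blocked=[]
Op 3: conn=24 S1=35 S2=19 S3=23 blocked=[]
Op 4: conn=38 S1=35 S2=19 S3=23 blocked=[]
Op 5: conn=20 S1=17 S2=19 S3=23 blocked=[]
Op 6: conn=39 S1=17 S2=19 S3=23 blocked=[]
Op 7: conn=31 S1=9 S2=19 S3=23 blocked=[]
Op 8: conn=31 S1=9 S2=19 S3=29 blocked=[]
Op 9: conn=31 S1=9 S2=24 S3=29 blocked=[]
Op 10: conn=31 S1=9 S2=30 S3=29 blocked=[]
Op 11: conn=31 S1=9 S2=30 S3=47 blocked=[]

Answer: 31 9 30 47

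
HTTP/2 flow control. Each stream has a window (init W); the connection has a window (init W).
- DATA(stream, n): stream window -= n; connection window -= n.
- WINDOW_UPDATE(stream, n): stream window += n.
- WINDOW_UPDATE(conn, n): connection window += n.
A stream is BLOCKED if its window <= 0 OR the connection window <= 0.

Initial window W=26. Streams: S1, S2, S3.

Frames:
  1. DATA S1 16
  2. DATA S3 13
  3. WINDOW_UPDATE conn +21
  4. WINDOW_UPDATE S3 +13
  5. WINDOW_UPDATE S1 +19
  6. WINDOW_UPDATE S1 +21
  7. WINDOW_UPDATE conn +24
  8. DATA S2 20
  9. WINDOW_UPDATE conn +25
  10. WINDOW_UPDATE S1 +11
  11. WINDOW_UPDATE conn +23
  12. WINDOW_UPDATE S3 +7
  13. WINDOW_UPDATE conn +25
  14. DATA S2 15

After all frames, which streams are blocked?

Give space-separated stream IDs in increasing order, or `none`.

Op 1: conn=10 S1=10 S2=26 S3=26 blocked=[]
Op 2: conn=-3 S1=10 S2=26 S3=13 blocked=[1, 2, 3]
Op 3: conn=18 S1=10 S2=26 S3=13 blocked=[]
Op 4: conn=18 S1=10 S2=26 S3=26 blocked=[]
Op 5: conn=18 S1=29 S2=26 S3=26 blocked=[]
Op 6: conn=18 S1=50 S2=26 S3=26 blocked=[]
Op 7: conn=42 S1=50 S2=26 S3=26 blocked=[]
Op 8: conn=22 S1=50 S2=6 S3=26 blocked=[]
Op 9: conn=47 S1=50 S2=6 S3=26 blocked=[]
Op 10: conn=47 S1=61 S2=6 S3=26 blocked=[]
Op 11: conn=70 S1=61 S2=6 S3=26 blocked=[]
Op 12: conn=70 S1=61 S2=6 S3=33 blocked=[]
Op 13: conn=95 S1=61 S2=6 S3=33 blocked=[]
Op 14: conn=80 S1=61 S2=-9 S3=33 blocked=[2]

Answer: S2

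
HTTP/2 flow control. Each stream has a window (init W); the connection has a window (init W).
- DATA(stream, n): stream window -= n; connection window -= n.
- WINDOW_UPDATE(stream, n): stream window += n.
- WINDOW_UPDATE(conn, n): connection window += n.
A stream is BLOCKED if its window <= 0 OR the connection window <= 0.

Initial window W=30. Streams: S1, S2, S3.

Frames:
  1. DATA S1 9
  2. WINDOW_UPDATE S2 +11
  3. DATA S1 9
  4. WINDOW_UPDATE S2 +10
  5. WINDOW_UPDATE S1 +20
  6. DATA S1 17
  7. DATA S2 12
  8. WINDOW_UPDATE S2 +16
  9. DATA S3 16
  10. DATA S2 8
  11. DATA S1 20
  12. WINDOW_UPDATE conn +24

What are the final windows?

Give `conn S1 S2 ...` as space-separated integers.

Op 1: conn=21 S1=21 S2=30 S3=30 blocked=[]
Op 2: conn=21 S1=21 S2=41 S3=30 blocked=[]
Op 3: conn=12 S1=12 S2=41 S3=30 blocked=[]
Op 4: conn=12 S1=12 S2=51 S3=30 blocked=[]
Op 5: conn=12 S1=32 S2=51 S3=30 blocked=[]
Op 6: conn=-5 S1=15 S2=51 S3=30 blocked=[1, 2, 3]
Op 7: conn=-17 S1=15 S2=39 S3=30 blocked=[1, 2, 3]
Op 8: conn=-17 S1=15 S2=55 S3=30 blocked=[1, 2, 3]
Op 9: conn=-33 S1=15 S2=55 S3=14 blocked=[1, 2, 3]
Op 10: conn=-41 S1=15 S2=47 S3=14 blocked=[1, 2, 3]
Op 11: conn=-61 S1=-5 S2=47 S3=14 blocked=[1, 2, 3]
Op 12: conn=-37 S1=-5 S2=47 S3=14 blocked=[1, 2, 3]

Answer: -37 -5 47 14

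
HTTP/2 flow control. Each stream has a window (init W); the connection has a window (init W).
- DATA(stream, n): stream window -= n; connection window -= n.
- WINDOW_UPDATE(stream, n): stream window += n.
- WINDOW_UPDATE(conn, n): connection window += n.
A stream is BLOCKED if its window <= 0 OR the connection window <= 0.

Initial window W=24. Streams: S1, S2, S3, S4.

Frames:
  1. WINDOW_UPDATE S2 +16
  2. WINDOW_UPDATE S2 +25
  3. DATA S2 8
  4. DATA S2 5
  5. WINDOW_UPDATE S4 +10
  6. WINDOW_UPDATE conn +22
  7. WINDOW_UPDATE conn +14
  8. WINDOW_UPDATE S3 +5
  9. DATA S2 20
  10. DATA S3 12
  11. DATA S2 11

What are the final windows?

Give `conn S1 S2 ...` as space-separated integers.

Answer: 4 24 21 17 34

Derivation:
Op 1: conn=24 S1=24 S2=40 S3=24 S4=24 blocked=[]
Op 2: conn=24 S1=24 S2=65 S3=24 S4=24 blocked=[]
Op 3: conn=16 S1=24 S2=57 S3=24 S4=24 blocked=[]
Op 4: conn=11 S1=24 S2=52 S3=24 S4=24 blocked=[]
Op 5: conn=11 S1=24 S2=52 S3=24 S4=34 blocked=[]
Op 6: conn=33 S1=24 S2=52 S3=24 S4=34 blocked=[]
Op 7: conn=47 S1=24 S2=52 S3=24 S4=34 blocked=[]
Op 8: conn=47 S1=24 S2=52 S3=29 S4=34 blocked=[]
Op 9: conn=27 S1=24 S2=32 S3=29 S4=34 blocked=[]
Op 10: conn=15 S1=24 S2=32 S3=17 S4=34 blocked=[]
Op 11: conn=4 S1=24 S2=21 S3=17 S4=34 blocked=[]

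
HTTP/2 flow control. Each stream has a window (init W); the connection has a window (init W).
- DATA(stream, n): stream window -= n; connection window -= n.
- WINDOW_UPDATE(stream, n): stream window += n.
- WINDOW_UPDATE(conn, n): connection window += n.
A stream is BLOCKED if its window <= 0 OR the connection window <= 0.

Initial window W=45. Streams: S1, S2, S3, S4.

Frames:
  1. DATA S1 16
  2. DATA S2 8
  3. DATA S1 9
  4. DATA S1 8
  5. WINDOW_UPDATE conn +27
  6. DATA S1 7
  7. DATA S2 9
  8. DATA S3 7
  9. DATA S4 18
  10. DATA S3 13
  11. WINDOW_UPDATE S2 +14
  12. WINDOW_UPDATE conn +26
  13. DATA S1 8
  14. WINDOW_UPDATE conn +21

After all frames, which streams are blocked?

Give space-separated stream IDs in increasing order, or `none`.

Answer: S1

Derivation:
Op 1: conn=29 S1=29 S2=45 S3=45 S4=45 blocked=[]
Op 2: conn=21 S1=29 S2=37 S3=45 S4=45 blocked=[]
Op 3: conn=12 S1=20 S2=37 S3=45 S4=45 blocked=[]
Op 4: conn=4 S1=12 S2=37 S3=45 S4=45 blocked=[]
Op 5: conn=31 S1=12 S2=37 S3=45 S4=45 blocked=[]
Op 6: conn=24 S1=5 S2=37 S3=45 S4=45 blocked=[]
Op 7: conn=15 S1=5 S2=28 S3=45 S4=45 blocked=[]
Op 8: conn=8 S1=5 S2=28 S3=38 S4=45 blocked=[]
Op 9: conn=-10 S1=5 S2=28 S3=38 S4=27 blocked=[1, 2, 3, 4]
Op 10: conn=-23 S1=5 S2=28 S3=25 S4=27 blocked=[1, 2, 3, 4]
Op 11: conn=-23 S1=5 S2=42 S3=25 S4=27 blocked=[1, 2, 3, 4]
Op 12: conn=3 S1=5 S2=42 S3=25 S4=27 blocked=[]
Op 13: conn=-5 S1=-3 S2=42 S3=25 S4=27 blocked=[1, 2, 3, 4]
Op 14: conn=16 S1=-3 S2=42 S3=25 S4=27 blocked=[1]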